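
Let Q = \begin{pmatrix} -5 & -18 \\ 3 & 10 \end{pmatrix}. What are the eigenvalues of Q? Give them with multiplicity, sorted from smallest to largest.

Characteristic polynomial: p(s) = s^2 - 5s + 4 = (s - 4)(s - 1).
Roots (with multiplicity): 1, 4.

1, 4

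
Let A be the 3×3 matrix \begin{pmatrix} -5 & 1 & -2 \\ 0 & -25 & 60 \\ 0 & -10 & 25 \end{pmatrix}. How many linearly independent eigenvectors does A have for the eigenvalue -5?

1

A + 5I = [[0, 1, -2], [0, -20, 60], [0, -10, 30]].
This matrix has rank 2, so its null space has dimension 3 − 2 = 1.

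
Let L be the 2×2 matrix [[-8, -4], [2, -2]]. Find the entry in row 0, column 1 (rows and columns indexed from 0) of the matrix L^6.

85120

Characteristic polynomial: r^2 + 10r + 24 = (r + 4)(r + 6), so the eigenvalues are -6, -4.
r=-6: eigenvector (2, -1).
r=-4: eigenvector (1, -1).
P = [[2, 1], [-1, -1]], D = diag(-6, -4), P⁻¹ = [[1, 1], [-1, -2]].
L⁶ = P·diag(46656, 4096)·P⁻¹ = [[89216, 85120], [-42560, -38464]].
The requested entry is 85120.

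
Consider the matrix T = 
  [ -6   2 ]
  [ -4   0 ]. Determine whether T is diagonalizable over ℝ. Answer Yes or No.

Yes

Characteristic polynomial: p(r) = r^2 + 6r + 8 = (r + 2)(r + 4).
All 2 eigenvalues are distinct, so T is diagonalizable.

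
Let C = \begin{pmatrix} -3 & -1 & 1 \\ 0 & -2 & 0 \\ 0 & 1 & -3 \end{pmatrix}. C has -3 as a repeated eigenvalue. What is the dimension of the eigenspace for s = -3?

C + 3I = [[0, -1, 1], [0, 1, 0], [0, 1, 0]].
This matrix has rank 2, so its null space has dimension 3 − 2 = 1.

1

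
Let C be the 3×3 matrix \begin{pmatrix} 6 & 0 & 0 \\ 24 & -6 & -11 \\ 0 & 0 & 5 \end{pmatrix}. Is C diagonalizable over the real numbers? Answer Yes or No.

Yes

Characteristic polynomial: p(t) = t^3 - 5t^2 - 36t + 180 = (t - 6)(t - 5)(t + 6).
All 3 eigenvalues are distinct, so C is diagonalizable.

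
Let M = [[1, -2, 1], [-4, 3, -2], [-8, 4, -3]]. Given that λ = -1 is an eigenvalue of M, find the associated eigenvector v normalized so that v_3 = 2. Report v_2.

1

M + 1I = [[2, -2, 1], [-4, 4, -2], [-8, 4, -2]].
Solving (M + 1I)v = 0 gives the eigenspace spanned by (0, 1, 2).
With v_3 = 2, v = (0, 1, 2), so v_2 = 1.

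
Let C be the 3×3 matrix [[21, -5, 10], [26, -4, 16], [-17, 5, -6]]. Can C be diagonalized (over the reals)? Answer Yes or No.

Yes

Characteristic polynomial: p(s) = s^3 - 11s^2 + 34s - 24 = (s - 6)(s - 4)(s - 1).
All 3 eigenvalues are distinct, so C is diagonalizable.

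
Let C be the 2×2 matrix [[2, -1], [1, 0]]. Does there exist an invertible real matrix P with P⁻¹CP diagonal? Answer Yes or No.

No

Characteristic polynomial: p(r) = r^2 - 2r + 1 = (r - 1)^2.
r = 1 has algebraic multiplicity 2; rank(C − 1I) = 1, so geometric multiplicity = 1.
Geometric multiplicity < algebraic multiplicity, so C is not diagonalizable.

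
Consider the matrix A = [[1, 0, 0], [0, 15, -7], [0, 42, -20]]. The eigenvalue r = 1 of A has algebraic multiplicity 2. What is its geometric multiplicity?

2

A − 1I = [[0, 0, 0], [0, 14, -7], [0, 42, -21]].
This matrix has rank 1, so its null space has dimension 3 − 1 = 2.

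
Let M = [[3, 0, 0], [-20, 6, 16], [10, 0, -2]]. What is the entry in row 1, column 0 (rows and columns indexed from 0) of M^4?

Characteristic polynomial: t^3 - 7t^2 + 36 = (t - 6)(t - 3)(t + 2), so the eigenvalues are -2, 3, 6.
t=3: eigenvector (1, -4, 2).
t=-2: eigenvector (0, -2, 1).
t=6: eigenvector (0, 1, 0).
P = [[1, 0, 0], [-4, -2, 1], [2, 1, 0]], D = diag(3, -2, 6), P⁻¹ = [[1, 0, 0], [-2, 0, 1], [0, 1, 2]].
M⁴ = P·diag(81, 16, 1296)·P⁻¹ = [[81, 0, 0], [-260, 1296, 2560], [130, 0, 16]].
The requested entry is -260.

-260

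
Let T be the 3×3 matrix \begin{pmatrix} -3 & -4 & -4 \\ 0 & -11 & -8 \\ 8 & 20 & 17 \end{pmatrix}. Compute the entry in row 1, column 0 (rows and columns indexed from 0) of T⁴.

Characteristic polynomial: μ^3 - 3μ^2 - 13μ + 15 = (μ - 5)(μ - 1)(μ + 3), so the eigenvalues are -3, 1, 5.
μ=5: eigenvector (-1, -2, 4).
μ=-3: eigenvector (0, 1, -1).
μ=1: eigenvector (1, 2, -3).
P = [[-1, 0, 1], [-2, 1, 2], [4, -1, -3]], D = diag(5, -3, 1), P⁻¹ = [[1, 1, 1], [-2, 1, 0], [2, 1, 1]].
T⁴ = P·diag(625, 81, 1)·P⁻¹ = [[-623, -624, -624], [-1408, -1167, -1248], [2656, 2416, 2497]].
The requested entry is -1408.

-1408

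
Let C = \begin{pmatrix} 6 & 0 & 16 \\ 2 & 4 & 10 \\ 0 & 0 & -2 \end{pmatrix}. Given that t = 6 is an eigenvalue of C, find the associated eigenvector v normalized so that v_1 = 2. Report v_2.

C − 6I = [[0, 0, 16], [2, -2, 10], [0, 0, -8]].
Solving (C − 6I)v = 0 gives the eigenspace spanned by (2, 2, 0).
With v_1 = 2, v = (2, 2, 0), so v_2 = 2.

2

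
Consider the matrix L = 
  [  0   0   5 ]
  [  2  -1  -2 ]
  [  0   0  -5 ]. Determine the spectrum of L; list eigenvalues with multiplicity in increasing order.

Characteristic polynomial: p(μ) = μ^3 + 6μ^2 + 5μ = μ(μ + 1)(μ + 5).
Roots (with multiplicity): -5, -1, 0.

-5, -1, 0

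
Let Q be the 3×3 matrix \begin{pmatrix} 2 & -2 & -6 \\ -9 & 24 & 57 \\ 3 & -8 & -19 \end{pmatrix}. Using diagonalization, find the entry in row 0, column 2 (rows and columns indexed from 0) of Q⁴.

Characteristic polynomial: t^3 - 7t^2 + 10t = t(t - 5)(t - 2), so the eigenvalues are 0, 2, 5.
t=5: eigenvector (0, 3, -1).
t=2: eigenvector (1, 3, -1).
t=0: eigenvector (1, -2, 1).
P = [[0, 1, 1], [3, 3, -2], [-1, -1, 1]], D = diag(5, 2, 0), P⁻¹ = [[-1, 2, 5], [1, -1, -3], [0, 1, 3]].
Q⁴ = P·diag(625, 16, 0)·P⁻¹ = [[16, -16, -48], [-1827, 3702, 9231], [609, -1234, -3077]].
The requested entry is -48.

-48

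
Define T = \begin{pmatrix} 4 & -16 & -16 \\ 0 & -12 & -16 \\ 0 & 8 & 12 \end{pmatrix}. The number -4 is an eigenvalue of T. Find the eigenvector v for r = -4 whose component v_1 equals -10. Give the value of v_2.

-10

T + 4I = [[8, -16, -16], [0, -8, -16], [0, 8, 16]].
Solving (T + 4I)v = 0 gives the eigenspace spanned by (-10, -10, 5).
With v_1 = -10, v = (-10, -10, 5), so v_2 = -10.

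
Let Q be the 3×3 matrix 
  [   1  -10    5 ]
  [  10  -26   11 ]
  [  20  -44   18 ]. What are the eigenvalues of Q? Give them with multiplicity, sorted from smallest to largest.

-4, -4, 1

Characteristic polynomial: p(t) = t^3 + 7t^2 + 8t - 16 = (t - 1)(t + 4)^2.
Roots (with multiplicity): -4, -4, 1.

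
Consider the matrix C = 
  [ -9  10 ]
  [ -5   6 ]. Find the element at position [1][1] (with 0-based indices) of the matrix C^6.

-4094

Characteristic polynomial: r^2 + 3r - 4 = (r - 1)(r + 4), so the eigenvalues are -4, 1.
r=-4: eigenvector (2, 1).
r=1: eigenvector (1, 1).
P = [[2, 1], [1, 1]], D = diag(-4, 1), P⁻¹ = [[1, -1], [-1, 2]].
C⁶ = P·diag(4096, 1)·P⁻¹ = [[8191, -8190], [4095, -4094]].
The requested entry is -4094.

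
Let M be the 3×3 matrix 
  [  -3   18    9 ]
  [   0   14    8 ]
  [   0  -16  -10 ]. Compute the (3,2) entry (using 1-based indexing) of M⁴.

Characteristic polynomial: s^3 - s^2 - 24s - 36 = (s - 6)(s + 2)(s + 3), so the eigenvalues are -3, -2, 6.
s=-2: eigenvector (0, 1, -2).
s=-3: eigenvector (1, 0, 0).
s=6: eigenvector (1, 1, -1).
P = [[0, 1, 1], [1, 0, 1], [-2, 0, -1]], D = diag(-2, -3, 6), P⁻¹ = [[0, -1, -1], [1, -2, -1], [0, 2, 1]].
M⁴ = P·diag(16, 81, 1296)·P⁻¹ = [[81, 2430, 1215], [0, 2576, 1280], [0, -2560, -1264]].
The requested entry is -2560.

-2560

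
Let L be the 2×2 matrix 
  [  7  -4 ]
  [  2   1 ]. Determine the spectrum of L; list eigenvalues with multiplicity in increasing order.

Characteristic polynomial: p(t) = t^2 - 8t + 15 = (t - 5)(t - 3).
Roots (with multiplicity): 3, 5.

3, 5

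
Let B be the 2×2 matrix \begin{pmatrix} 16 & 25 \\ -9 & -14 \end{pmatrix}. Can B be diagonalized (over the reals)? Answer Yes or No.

No

Characteristic polynomial: p(s) = s^2 - 2s + 1 = (s - 1)^2.
s = 1 has algebraic multiplicity 2; rank(B − 1I) = 1, so geometric multiplicity = 1.
Geometric multiplicity < algebraic multiplicity, so B is not diagonalizable.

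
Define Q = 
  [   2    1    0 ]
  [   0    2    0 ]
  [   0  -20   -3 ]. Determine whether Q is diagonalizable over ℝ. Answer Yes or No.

No

Characteristic polynomial: p(s) = s^3 - s^2 - 8s + 12 = (s - 2)^2(s + 3).
s = 2 has algebraic multiplicity 2; rank(Q − 2I) = 2, so geometric multiplicity = 1.
Geometric multiplicity < algebraic multiplicity, so Q is not diagonalizable.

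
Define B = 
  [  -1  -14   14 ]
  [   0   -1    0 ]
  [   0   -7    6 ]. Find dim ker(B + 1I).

B + 1I = [[0, -14, 14], [0, 0, 0], [0, -7, 7]].
This matrix has rank 1, so its null space has dimension 3 − 1 = 2.

2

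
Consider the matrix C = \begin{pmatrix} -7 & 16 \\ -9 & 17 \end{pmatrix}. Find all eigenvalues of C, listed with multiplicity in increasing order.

Characteristic polynomial: p(s) = s^2 - 10s + 25 = (s - 5)^2.
Roots (with multiplicity): 5, 5.

5, 5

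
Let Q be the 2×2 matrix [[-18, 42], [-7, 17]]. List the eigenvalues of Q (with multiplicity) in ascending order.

Characteristic polynomial: p(t) = t^2 + t - 12 = (t - 3)(t + 4).
Roots (with multiplicity): -4, 3.

-4, 3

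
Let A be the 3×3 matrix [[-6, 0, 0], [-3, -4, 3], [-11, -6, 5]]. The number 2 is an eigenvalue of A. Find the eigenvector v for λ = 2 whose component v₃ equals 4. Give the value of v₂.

A − 2I = [[-8, 0, 0], [-3, -6, 3], [-11, -6, 3]].
Solving (A − 2I)v = 0 gives the eigenspace spanned by (0, 2, 4).
With v₃ = 4, v = (0, 2, 4), so v₂ = 2.

2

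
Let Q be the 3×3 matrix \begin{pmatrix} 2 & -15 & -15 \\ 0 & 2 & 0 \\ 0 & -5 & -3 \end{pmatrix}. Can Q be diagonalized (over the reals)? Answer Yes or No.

Characteristic polynomial: p(λ) = λ^3 - λ^2 - 8λ + 12 = (λ - 2)^2(λ + 3).
λ = 2 has algebraic multiplicity 2; rank(Q − 2I) = 1, so geometric multiplicity = 2.
Every eigenvalue has geometric = algebraic multiplicity, so Q is diagonalizable.

Yes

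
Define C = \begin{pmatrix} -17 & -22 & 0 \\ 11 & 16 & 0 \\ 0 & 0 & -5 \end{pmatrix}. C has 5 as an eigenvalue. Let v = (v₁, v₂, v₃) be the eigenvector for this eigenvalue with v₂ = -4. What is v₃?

C − 5I = [[-22, -22, 0], [11, 11, 0], [0, 0, -10]].
Solving (C − 5I)v = 0 gives the eigenspace spanned by (4, -4, 0).
With v₂ = -4, v = (4, -4, 0), so v₃ = 0.

0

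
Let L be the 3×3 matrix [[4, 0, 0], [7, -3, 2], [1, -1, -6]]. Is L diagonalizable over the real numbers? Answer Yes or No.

Yes

Characteristic polynomial: p(t) = t^3 + 5t^2 - 16t - 80 = (t - 4)(t + 4)(t + 5).
All 3 eigenvalues are distinct, so L is diagonalizable.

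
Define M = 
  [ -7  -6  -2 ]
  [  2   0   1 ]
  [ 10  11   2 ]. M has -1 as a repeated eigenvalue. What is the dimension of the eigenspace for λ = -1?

M + 1I = [[-6, -6, -2], [2, 1, 1], [10, 11, 3]].
This matrix has rank 2, so its null space has dimension 3 − 2 = 1.

1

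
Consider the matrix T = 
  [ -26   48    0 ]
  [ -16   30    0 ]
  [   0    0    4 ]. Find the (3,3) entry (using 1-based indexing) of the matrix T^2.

Characteristic polynomial: μ^3 - 8μ^2 + 4μ + 48 = (μ - 6)(μ - 4)(μ + 2), so the eigenvalues are -2, 4, 6.
μ=6: eigenvector (-3, -2, 0).
μ=-2: eigenvector (2, 1, 0).
μ=4: eigenvector (0, 0, 1).
P = [[-3, 2, 0], [-2, 1, 0], [0, 0, 1]], D = diag(6, -2, 4), P⁻¹ = [[1, -2, 0], [2, -3, 0], [0, 0, 1]].
T² = P·diag(36, 4, 16)·P⁻¹ = [[-92, 192, 0], [-64, 132, 0], [0, 0, 16]].
The requested entry is 16.

16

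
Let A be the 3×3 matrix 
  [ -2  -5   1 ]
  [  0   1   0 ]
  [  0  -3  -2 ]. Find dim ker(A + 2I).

1

A + 2I = [[0, -5, 1], [0, 3, 0], [0, -3, 0]].
This matrix has rank 2, so its null space has dimension 3 − 2 = 1.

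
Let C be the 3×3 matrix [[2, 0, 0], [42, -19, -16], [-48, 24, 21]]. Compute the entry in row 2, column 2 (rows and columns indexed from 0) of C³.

429

Characteristic polynomial: r^3 - 4r^2 - 11r + 30 = (r - 5)(r - 2)(r + 3), so the eigenvalues are -3, 2, 5.
r=2: eigenvector (1, 2, 0).
r=-3: eigenvector (0, 1, -1).
r=5: eigenvector (0, -2, 3).
P = [[1, 0, 0], [2, 1, -2], [0, -1, 3]], D = diag(2, -3, 5), P⁻¹ = [[1, 0, 0], [-6, 3, 2], [-2, 1, 1]].
C³ = P·diag(8, -27, 125)·P⁻¹ = [[8, 0, 0], [678, -331, -304], [-912, 456, 429]].
The requested entry is 429.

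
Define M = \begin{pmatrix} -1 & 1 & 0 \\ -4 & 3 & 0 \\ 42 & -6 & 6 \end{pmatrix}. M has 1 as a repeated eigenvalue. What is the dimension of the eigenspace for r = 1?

1

M − 1I = [[-2, 1, 0], [-4, 2, 0], [42, -6, 5]].
This matrix has rank 2, so its null space has dimension 3 − 2 = 1.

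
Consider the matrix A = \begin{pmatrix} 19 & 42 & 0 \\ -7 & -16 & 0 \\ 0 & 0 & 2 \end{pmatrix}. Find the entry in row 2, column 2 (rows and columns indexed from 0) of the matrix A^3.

8

Characteristic polynomial: r^3 - 5r^2 - 4r + 20 = (r - 5)(r - 2)(r + 2), so the eigenvalues are -2, 2, 5.
r=5: eigenvector (3, -1, 0).
r=-2: eigenvector (-2, 1, 0).
r=2: eigenvector (0, 0, 1).
P = [[3, -2, 0], [-1, 1, 0], [0, 0, 1]], D = diag(5, -2, 2), P⁻¹ = [[1, 2, 0], [1, 3, 0], [0, 0, 1]].
A³ = P·diag(125, -8, 8)·P⁻¹ = [[391, 798, 0], [-133, -274, 0], [0, 0, 8]].
The requested entry is 8.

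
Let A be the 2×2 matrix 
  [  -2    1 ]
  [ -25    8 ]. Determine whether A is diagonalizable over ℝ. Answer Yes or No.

Characteristic polynomial: p(λ) = λ^2 - 6λ + 9 = (λ - 3)^2.
λ = 3 has algebraic multiplicity 2; rank(A − 3I) = 1, so geometric multiplicity = 1.
Geometric multiplicity < algebraic multiplicity, so A is not diagonalizable.

No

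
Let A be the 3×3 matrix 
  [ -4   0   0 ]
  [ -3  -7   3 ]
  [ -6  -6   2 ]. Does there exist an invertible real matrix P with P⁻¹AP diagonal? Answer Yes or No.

Yes

Characteristic polynomial: p(λ) = λ^3 + 9λ^2 + 24λ + 16 = (λ + 1)(λ + 4)^2.
λ = -4 has algebraic multiplicity 2; rank(A + 4I) = 1, so geometric multiplicity = 2.
Every eigenvalue has geometric = algebraic multiplicity, so A is diagonalizable.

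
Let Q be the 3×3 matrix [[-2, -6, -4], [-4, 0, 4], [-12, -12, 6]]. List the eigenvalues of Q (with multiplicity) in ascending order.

-6, 4, 6

Characteristic polynomial: p(t) = t^3 - 4t^2 - 36t + 144 = (t - 6)(t - 4)(t + 6).
Roots (with multiplicity): -6, 4, 6.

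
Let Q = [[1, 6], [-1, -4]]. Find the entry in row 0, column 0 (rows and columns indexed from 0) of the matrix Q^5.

61

Characteristic polynomial: μ^2 + 3μ + 2 = (μ + 1)(μ + 2), so the eigenvalues are -2, -1.
μ=-2: eigenvector (-2, 1).
μ=-1: eigenvector (-3, 1).
P = [[-2, -3], [1, 1]], D = diag(-2, -1), P⁻¹ = [[1, 3], [-1, -2]].
Q⁵ = P·diag(-32, -1)·P⁻¹ = [[61, 186], [-31, -94]].
The requested entry is 61.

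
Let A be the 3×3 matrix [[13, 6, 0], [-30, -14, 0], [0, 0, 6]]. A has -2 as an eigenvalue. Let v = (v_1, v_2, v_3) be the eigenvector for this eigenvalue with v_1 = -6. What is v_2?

15

A + 2I = [[15, 6, 0], [-30, -12, 0], [0, 0, 8]].
Solving (A + 2I)v = 0 gives the eigenspace spanned by (-6, 15, 0).
With v_1 = -6, v = (-6, 15, 0), so v_2 = 15.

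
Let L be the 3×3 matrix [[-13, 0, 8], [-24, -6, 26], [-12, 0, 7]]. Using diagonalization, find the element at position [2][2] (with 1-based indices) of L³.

Characteristic polynomial: t^3 + 12t^2 + 41t + 30 = (t + 1)(t + 5)(t + 6), so the eigenvalues are -6, -5, -1.
t=-5: eigenvector (1, 2, 1).
t=-1: eigenvector (2, 6, 3).
t=-6: eigenvector (0, 1, 0).
P = [[1, 2, 0], [2, 6, 1], [1, 3, 0]], D = diag(-5, -1, -6), P⁻¹ = [[3, 0, -2], [-1, 0, 1], [0, 1, -2]].
L³ = P·diag(-125, -1, -216)·P⁻¹ = [[-373, 0, 248], [-744, -216, 926], [-372, 0, 247]].
The requested entry is -216.

-216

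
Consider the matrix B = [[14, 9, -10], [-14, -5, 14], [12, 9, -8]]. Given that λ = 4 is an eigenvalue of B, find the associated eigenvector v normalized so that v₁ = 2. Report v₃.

B − 4I = [[10, 9, -10], [-14, -9, 14], [12, 9, -12]].
Solving (B − 4I)v = 0 gives the eigenspace spanned by (2, 0, 2).
With v₁ = 2, v = (2, 0, 2), so v₃ = 2.

2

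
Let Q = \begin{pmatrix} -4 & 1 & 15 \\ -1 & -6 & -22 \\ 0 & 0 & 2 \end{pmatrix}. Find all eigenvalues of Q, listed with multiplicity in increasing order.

Characteristic polynomial: p(r) = r^3 + 8r^2 + 5r - 50 = (r - 2)(r + 5)^2.
Roots (with multiplicity): -5, -5, 2.

-5, -5, 2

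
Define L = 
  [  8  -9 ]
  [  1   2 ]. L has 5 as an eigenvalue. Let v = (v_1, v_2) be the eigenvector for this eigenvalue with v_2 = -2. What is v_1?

L − 5I = [[3, -9], [1, -3]].
Solving (L − 5I)v = 0 gives the eigenspace spanned by (-6, -2).
With v_2 = -2, v = (-6, -2), so v_1 = -6.

-6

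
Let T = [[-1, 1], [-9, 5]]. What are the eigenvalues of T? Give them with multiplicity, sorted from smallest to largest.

2, 2

Characteristic polynomial: p(λ) = λ^2 - 4λ + 4 = (λ - 2)^2.
Roots (with multiplicity): 2, 2.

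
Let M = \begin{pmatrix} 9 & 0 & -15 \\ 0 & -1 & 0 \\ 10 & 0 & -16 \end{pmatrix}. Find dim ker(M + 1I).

M + 1I = [[10, 0, -15], [0, 0, 0], [10, 0, -15]].
This matrix has rank 1, so its null space has dimension 3 − 1 = 2.

2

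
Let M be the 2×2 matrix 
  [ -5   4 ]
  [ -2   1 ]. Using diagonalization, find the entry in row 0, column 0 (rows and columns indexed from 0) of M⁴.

161

Characteristic polynomial: s^2 + 4s + 3 = (s + 1)(s + 3), so the eigenvalues are -3, -1.
s=-1: eigenvector (1, 1).
s=-3: eigenvector (-2, -1).
P = [[1, -2], [1, -1]], D = diag(-1, -3), P⁻¹ = [[-1, 2], [-1, 1]].
M⁴ = P·diag(1, 81)·P⁻¹ = [[161, -160], [80, -79]].
The requested entry is 161.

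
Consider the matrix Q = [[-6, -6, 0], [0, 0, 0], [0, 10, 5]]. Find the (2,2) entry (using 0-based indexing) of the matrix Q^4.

Characteristic polynomial: t^3 + t^2 - 30t = t(t - 5)(t + 6), so the eigenvalues are -6, 0, 5.
t=-6: eigenvector (1, 0, 0).
t=0: eigenvector (-1, 1, -2).
t=5: eigenvector (0, 0, 1).
P = [[1, -1, 0], [0, 1, 0], [0, -2, 1]], D = diag(-6, 0, 5), P⁻¹ = [[1, 1, 0], [0, 1, 0], [0, 2, 1]].
Q⁴ = P·diag(1296, 0, 625)·P⁻¹ = [[1296, 1296, 0], [0, 0, 0], [0, 1250, 625]].
The requested entry is 625.

625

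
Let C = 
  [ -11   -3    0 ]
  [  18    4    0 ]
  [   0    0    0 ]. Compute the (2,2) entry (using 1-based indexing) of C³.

226

Characteristic polynomial: μ^3 + 7μ^2 + 10μ = μ(μ + 2)(μ + 5), so the eigenvalues are -5, -2, 0.
μ=-5: eigenvector (1, -2, 0).
μ=-2: eigenvector (1, -3, 0).
μ=0: eigenvector (0, 0, 1).
P = [[1, 1, 0], [-2, -3, 0], [0, 0, 1]], D = diag(-5, -2, 0), P⁻¹ = [[3, 1, 0], [-2, -1, 0], [0, 0, 1]].
C³ = P·diag(-125, -8, 0)·P⁻¹ = [[-359, -117, 0], [702, 226, 0], [0, 0, 0]].
The requested entry is 226.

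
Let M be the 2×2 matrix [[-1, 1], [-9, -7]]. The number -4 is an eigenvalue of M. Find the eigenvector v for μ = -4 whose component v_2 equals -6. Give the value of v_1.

M + 4I = [[3, 1], [-9, -3]].
Solving (M + 4I)v = 0 gives the eigenspace spanned by (2, -6).
With v_2 = -6, v = (2, -6), so v_1 = 2.

2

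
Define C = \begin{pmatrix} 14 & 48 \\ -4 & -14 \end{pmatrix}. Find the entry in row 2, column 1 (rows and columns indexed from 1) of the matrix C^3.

-16

Characteristic polynomial: s^2 - 4 = (s - 2)(s + 2), so the eigenvalues are -2, 2.
s=2: eigenvector (4, -1).
s=-2: eigenvector (-3, 1).
P = [[4, -3], [-1, 1]], D = diag(2, -2), P⁻¹ = [[1, 3], [1, 4]].
C³ = P·diag(8, -8)·P⁻¹ = [[56, 192], [-16, -56]].
The requested entry is -16.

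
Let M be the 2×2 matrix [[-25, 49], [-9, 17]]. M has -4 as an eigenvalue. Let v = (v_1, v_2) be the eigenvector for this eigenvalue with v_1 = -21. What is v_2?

M + 4I = [[-21, 49], [-9, 21]].
Solving (M + 4I)v = 0 gives the eigenspace spanned by (-21, -9).
With v_1 = -21, v = (-21, -9), so v_2 = -9.

-9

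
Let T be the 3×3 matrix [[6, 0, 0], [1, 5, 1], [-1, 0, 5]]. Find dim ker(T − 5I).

1

T − 5I = [[1, 0, 0], [1, 0, 1], [-1, 0, 0]].
This matrix has rank 2, so its null space has dimension 3 − 2 = 1.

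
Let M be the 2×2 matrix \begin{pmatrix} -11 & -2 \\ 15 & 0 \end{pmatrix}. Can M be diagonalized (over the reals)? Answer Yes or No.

Yes

Characteristic polynomial: p(t) = t^2 + 11t + 30 = (t + 5)(t + 6).
All 2 eigenvalues are distinct, so M is diagonalizable.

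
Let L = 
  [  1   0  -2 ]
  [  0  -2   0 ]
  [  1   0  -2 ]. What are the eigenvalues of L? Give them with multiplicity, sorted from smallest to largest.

-2, -1, 0

Characteristic polynomial: p(r) = r^3 + 3r^2 + 2r = r(r + 1)(r + 2).
Roots (with multiplicity): -2, -1, 0.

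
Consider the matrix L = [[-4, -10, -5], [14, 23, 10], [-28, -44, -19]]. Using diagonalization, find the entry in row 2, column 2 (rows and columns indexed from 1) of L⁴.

-939

Characteristic polynomial: t^3 - 13t + 12 = (t - 3)(t - 1)(t + 4), so the eigenvalues are -4, 1, 3.
t=-4: eigenvector (1, -2, 4).
t=1: eigenvector (-1, 2, -3).
t=3: eigenvector (0, 1, -2).
P = [[1, -1, 0], [-2, 2, 1], [4, -3, -2]], D = diag(-4, 1, 3), P⁻¹ = [[1, 2, 1], [0, 2, 1], [2, 1, 0]].
L⁴ = P·diag(256, 1, 81)·P⁻¹ = [[256, 510, 255], [-350, -939, -510], [700, 1880, 1021]].
The requested entry is -939.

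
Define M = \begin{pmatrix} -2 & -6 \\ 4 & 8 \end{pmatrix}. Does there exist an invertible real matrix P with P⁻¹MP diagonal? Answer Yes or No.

Characteristic polynomial: p(μ) = μ^2 - 6μ + 8 = (μ - 4)(μ - 2).
All 2 eigenvalues are distinct, so M is diagonalizable.

Yes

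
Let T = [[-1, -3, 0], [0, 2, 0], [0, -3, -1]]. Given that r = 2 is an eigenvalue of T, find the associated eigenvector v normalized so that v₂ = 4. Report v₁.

-4

T − 2I = [[-3, -3, 0], [0, 0, 0], [0, -3, -3]].
Solving (T − 2I)v = 0 gives the eigenspace spanned by (-4, 4, -4).
With v₂ = 4, v = (-4, 4, -4), so v₁ = -4.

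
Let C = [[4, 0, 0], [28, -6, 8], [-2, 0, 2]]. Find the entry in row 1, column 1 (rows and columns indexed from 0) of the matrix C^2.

Characteristic polynomial: s^3 - 28s + 48 = (s - 4)(s - 2)(s + 6), so the eigenvalues are -6, 2, 4.
s=2: eigenvector (0, 1, 1).
s=-6: eigenvector (0, 1, 0).
s=4: eigenvector (1, 2, -1).
P = [[0, 0, 1], [1, 1, 2], [1, 0, -1]], D = diag(2, -6, 4), P⁻¹ = [[1, 0, 1], [-3, 1, -1], [1, 0, 0]].
C² = P·diag(4, 36, 16)·P⁻¹ = [[16, 0, 0], [-72, 36, -32], [-12, 0, 4]].
The requested entry is 36.

36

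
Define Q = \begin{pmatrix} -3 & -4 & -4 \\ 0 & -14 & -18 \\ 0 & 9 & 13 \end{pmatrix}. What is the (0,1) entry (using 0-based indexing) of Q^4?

Characteristic polynomial: t^3 + 4t^2 - 17t - 60 = (t - 4)(t + 3)(t + 5), so the eigenvalues are -5, -3, 4.
t=-5: eigenvector (2, 2, -1).
t=4: eigenvector (0, 1, -1).
t=-3: eigenvector (1, 0, 0).
P = [[2, 0, 1], [2, 1, 0], [-1, -1, 0]], D = diag(-5, 4, -3), P⁻¹ = [[0, 1, 1], [0, -1, -2], [1, -2, -2]].
Q⁴ = P·diag(625, 256, 81)·P⁻¹ = [[81, 1088, 1088], [0, 994, 738], [0, -369, -113]].
The requested entry is 1088.

1088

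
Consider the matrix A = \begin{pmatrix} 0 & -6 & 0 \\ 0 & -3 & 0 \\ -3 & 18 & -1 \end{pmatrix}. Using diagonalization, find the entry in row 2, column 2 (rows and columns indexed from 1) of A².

Characteristic polynomial: r^3 + 4r^2 + 3r = r(r + 1)(r + 3), so the eigenvalues are -3, -1, 0.
r=-1: eigenvector (0, 0, 1).
r=-3: eigenvector (2, 1, -6).
r=0: eigenvector (1, 0, -3).
P = [[0, 2, 1], [0, 1, 0], [1, -6, -3]], D = diag(-1, -3, 0), P⁻¹ = [[3, 0, 1], [0, 1, 0], [1, -2, 0]].
A² = P·diag(1, 9, 0)·P⁻¹ = [[0, 18, 0], [0, 9, 0], [3, -54, 1]].
The requested entry is 9.

9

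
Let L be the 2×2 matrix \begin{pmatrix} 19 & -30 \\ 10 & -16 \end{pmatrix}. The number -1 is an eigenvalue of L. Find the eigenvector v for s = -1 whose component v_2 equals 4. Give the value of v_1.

L + 1I = [[20, -30], [10, -15]].
Solving (L + 1I)v = 0 gives the eigenspace spanned by (6, 4).
With v_2 = 4, v = (6, 4), so v_1 = 6.

6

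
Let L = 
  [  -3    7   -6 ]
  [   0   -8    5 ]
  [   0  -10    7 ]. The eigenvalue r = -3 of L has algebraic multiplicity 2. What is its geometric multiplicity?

L + 3I = [[0, 7, -6], [0, -5, 5], [0, -10, 10]].
This matrix has rank 2, so its null space has dimension 3 − 2 = 1.

1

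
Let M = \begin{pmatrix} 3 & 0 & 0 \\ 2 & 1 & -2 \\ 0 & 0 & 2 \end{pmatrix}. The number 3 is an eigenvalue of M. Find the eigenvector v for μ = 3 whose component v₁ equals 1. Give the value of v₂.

1

M − 3I = [[0, 0, 0], [2, -2, -2], [0, 0, -1]].
Solving (M − 3I)v = 0 gives the eigenspace spanned by (1, 1, 0).
With v₁ = 1, v = (1, 1, 0), so v₂ = 1.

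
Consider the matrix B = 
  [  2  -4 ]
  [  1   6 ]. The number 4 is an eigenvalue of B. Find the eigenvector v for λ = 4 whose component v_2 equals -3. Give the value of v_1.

6

B − 4I = [[-2, -4], [1, 2]].
Solving (B − 4I)v = 0 gives the eigenspace spanned by (6, -3).
With v_2 = -3, v = (6, -3), so v_1 = 6.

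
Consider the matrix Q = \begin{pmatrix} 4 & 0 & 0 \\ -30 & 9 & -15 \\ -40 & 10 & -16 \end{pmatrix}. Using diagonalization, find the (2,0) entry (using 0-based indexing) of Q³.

Characteristic polynomial: μ^3 + 3μ^2 - 22μ - 24 = (μ - 4)(μ + 1)(μ + 6), so the eigenvalues are -6, -1, 4.
μ=4: eigenvector (1, 0, -2).
μ=-6: eigenvector (0, 1, 1).
μ=-1: eigenvector (0, -3, -2).
P = [[1, 0, 0], [0, 1, -3], [-2, 1, -2]], D = diag(4, -6, -1), P⁻¹ = [[1, 0, 0], [6, -2, 3], [2, -1, 1]].
Q³ = P·diag(64, -216, -1)·P⁻¹ = [[64, 0, 0], [-1290, 429, -645], [-1420, 430, -646]].
The requested entry is -1420.

-1420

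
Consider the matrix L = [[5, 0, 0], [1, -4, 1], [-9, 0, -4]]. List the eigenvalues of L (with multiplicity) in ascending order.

Characteristic polynomial: p(t) = t^3 + 3t^2 - 24t - 80 = (t - 5)(t + 4)^2.
Roots (with multiplicity): -4, -4, 5.

-4, -4, 5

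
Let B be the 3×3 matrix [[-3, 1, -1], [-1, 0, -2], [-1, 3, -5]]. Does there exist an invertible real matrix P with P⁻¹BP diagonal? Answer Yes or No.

No

Characteristic polynomial: p(s) = s^3 + 8s^2 + 21s + 18 = (s + 2)(s + 3)^2.
s = -3 has algebraic multiplicity 2; rank(B + 3I) = 2, so geometric multiplicity = 1.
Geometric multiplicity < algebraic multiplicity, so B is not diagonalizable.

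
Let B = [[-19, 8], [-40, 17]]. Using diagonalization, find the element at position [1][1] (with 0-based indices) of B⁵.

977

Characteristic polynomial: t^2 + 2t - 3 = (t - 1)(t + 3), so the eigenvalues are -3, 1.
t=-3: eigenvector (1, 2).
t=1: eigenvector (2, 5).
P = [[1, 2], [2, 5]], D = diag(-3, 1), P⁻¹ = [[5, -2], [-2, 1]].
B⁵ = P·diag(-243, 1)·P⁻¹ = [[-1219, 488], [-2440, 977]].
The requested entry is 977.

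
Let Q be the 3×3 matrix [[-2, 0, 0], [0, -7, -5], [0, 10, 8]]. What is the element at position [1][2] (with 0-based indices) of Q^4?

-65

Characteristic polynomial: s^3 + s^2 - 8s - 12 = (s - 3)(s + 2)^2, so the eigenvalues are -2, -2, 3.
s=3: eigenvector (0, -1, 2).
s=-2: eigenvector (0, 1, -1).
s=-2: eigenvector (1, 0, 0).
P = [[0, 0, 1], [-1, 1, 0], [2, -1, 0]], D = diag(3, -2, -2), P⁻¹ = [[0, 1, 1], [0, 2, 1], [1, 0, 0]].
Q⁴ = P·diag(81, 16, 16)·P⁻¹ = [[16, 0, 0], [0, -49, -65], [0, 130, 146]].
The requested entry is -65.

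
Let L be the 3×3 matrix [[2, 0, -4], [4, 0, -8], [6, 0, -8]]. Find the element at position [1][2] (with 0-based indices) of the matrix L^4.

Characteristic polynomial: t^3 + 6t^2 + 8t = t(t + 2)(t + 4), so the eigenvalues are -4, -2, 0.
t=-2: eigenvector (1, 2, 1).
t=0: eigenvector (0, 1, 0).
t=-4: eigenvector (2, 4, 3).
P = [[1, 0, 2], [2, 1, 4], [1, 0, 3]], D = diag(-2, 0, -4), P⁻¹ = [[3, 0, -2], [-2, 1, 0], [-1, 0, 1]].
L⁴ = P·diag(16, 0, 256)·P⁻¹ = [[-464, 0, 480], [-928, 0, 960], [-720, 0, 736]].
The requested entry is 960.

960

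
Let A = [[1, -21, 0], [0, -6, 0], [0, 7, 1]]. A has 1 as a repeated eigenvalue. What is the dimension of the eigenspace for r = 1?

A − 1I = [[0, -21, 0], [0, -7, 0], [0, 7, 0]].
This matrix has rank 1, so its null space has dimension 3 − 1 = 2.

2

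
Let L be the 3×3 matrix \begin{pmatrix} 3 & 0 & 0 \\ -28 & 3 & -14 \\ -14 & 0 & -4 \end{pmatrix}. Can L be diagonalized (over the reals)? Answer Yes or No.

Yes

Characteristic polynomial: p(s) = s^3 - 2s^2 - 15s + 36 = (s - 3)^2(s + 4).
s = 3 has algebraic multiplicity 2; rank(L − 3I) = 1, so geometric multiplicity = 2.
Every eigenvalue has geometric = algebraic multiplicity, so L is diagonalizable.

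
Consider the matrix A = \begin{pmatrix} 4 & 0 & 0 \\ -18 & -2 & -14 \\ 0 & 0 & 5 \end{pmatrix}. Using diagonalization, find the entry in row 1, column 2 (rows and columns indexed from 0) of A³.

Characteristic polynomial: t^3 - 7t^2 + 2t + 40 = (t - 5)(t - 4)(t + 2), so the eigenvalues are -2, 4, 5.
t=4: eigenvector (1, -3, 0).
t=5: eigenvector (0, -2, 1).
t=-2: eigenvector (0, 1, 0).
P = [[1, 0, 0], [-3, -2, 1], [0, 1, 0]], D = diag(4, 5, -2), P⁻¹ = [[1, 0, 0], [0, 0, 1], [3, 1, 2]].
A³ = P·diag(64, 125, -8)·P⁻¹ = [[64, 0, 0], [-216, -8, -266], [0, 0, 125]].
The requested entry is -266.

-266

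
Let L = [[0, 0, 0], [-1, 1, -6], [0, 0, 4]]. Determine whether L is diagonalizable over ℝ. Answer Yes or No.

Characteristic polynomial: p(μ) = μ^3 - 5μ^2 + 4μ = μ(μ - 4)(μ - 1).
All 3 eigenvalues are distinct, so L is diagonalizable.

Yes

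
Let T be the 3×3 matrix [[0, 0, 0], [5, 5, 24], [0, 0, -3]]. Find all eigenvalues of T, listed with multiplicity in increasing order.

-3, 0, 5

Characteristic polynomial: p(s) = s^3 - 2s^2 - 15s = s(s - 5)(s + 3).
Roots (with multiplicity): -3, 0, 5.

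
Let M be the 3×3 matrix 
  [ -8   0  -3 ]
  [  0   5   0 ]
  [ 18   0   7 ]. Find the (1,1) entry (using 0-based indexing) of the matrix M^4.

Characteristic polynomial: μ^3 - 4μ^2 - 7μ + 10 = (μ - 5)(μ - 1)(μ + 2), so the eigenvalues are -2, 1, 5.
μ=-2: eigenvector (1, 0, -2).
μ=5: eigenvector (0, 1, 0).
μ=1: eigenvector (-1, 0, 3).
P = [[1, 0, -1], [0, 1, 0], [-2, 0, 3]], D = diag(-2, 5, 1), P⁻¹ = [[3, 0, 1], [0, 1, 0], [2, 0, 1]].
M⁴ = P·diag(16, 625, 1)·P⁻¹ = [[46, 0, 15], [0, 625, 0], [-90, 0, -29]].
The requested entry is 625.

625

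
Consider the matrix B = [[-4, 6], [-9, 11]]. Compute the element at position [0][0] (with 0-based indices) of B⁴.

-1202

Characteristic polynomial: λ^2 - 7λ + 10 = (λ - 5)(λ - 2), so the eigenvalues are 2, 5.
λ=2: eigenvector (1, 1).
λ=5: eigenvector (2, 3).
P = [[1, 2], [1, 3]], D = diag(2, 5), P⁻¹ = [[3, -2], [-1, 1]].
B⁴ = P·diag(16, 625)·P⁻¹ = [[-1202, 1218], [-1827, 1843]].
The requested entry is -1202.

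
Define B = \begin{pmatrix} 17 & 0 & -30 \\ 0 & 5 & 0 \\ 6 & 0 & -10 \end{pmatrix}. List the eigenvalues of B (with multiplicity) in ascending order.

2, 5, 5

Characteristic polynomial: p(λ) = λ^3 - 12λ^2 + 45λ - 50 = (λ - 5)^2(λ - 2).
Roots (with multiplicity): 2, 5, 5.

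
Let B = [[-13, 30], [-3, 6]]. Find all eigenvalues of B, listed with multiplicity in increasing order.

Characteristic polynomial: p(s) = s^2 + 7s + 12 = (s + 3)(s + 4).
Roots (with multiplicity): -4, -3.

-4, -3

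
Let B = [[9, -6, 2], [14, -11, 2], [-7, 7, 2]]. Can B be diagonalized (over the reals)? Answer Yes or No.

Characteristic polynomial: p(r) = r^3 - 19r + 30 = (r - 3)(r - 2)(r + 5).
All 3 eigenvalues are distinct, so B is diagonalizable.

Yes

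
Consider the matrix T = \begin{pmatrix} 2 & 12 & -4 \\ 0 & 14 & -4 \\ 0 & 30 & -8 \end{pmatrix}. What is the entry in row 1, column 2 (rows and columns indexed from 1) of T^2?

Characteristic polynomial: r^3 - 8r^2 + 20r - 16 = (r - 4)(r - 2)^2, so the eigenvalues are 2, 2, 4.
r=2: eigenvector (1, 0, 0).
r=2: eigenvector (1, 1, 3).
r=4: eigenvector (-2, -2, -5).
P = [[1, 1, -2], [0, 1, -2], [0, 3, -5]], D = diag(2, 2, 4), P⁻¹ = [[1, -1, 0], [0, -5, 2], [0, -3, 1]].
T² = P·diag(4, 4, 16)·P⁻¹ = [[4, 72, -24], [0, 76, -24], [0, 180, -56]].
The requested entry is 72.

72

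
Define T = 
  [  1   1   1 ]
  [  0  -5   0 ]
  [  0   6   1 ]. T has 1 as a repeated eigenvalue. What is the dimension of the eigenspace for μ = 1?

1

T − 1I = [[0, 1, 1], [0, -6, 0], [0, 6, 0]].
This matrix has rank 2, so its null space has dimension 3 − 2 = 1.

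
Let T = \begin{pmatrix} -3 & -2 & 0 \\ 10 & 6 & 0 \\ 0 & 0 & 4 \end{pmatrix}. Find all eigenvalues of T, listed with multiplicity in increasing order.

1, 2, 4

Characteristic polynomial: p(r) = r^3 - 7r^2 + 14r - 8 = (r - 4)(r - 2)(r - 1).
Roots (with multiplicity): 1, 2, 4.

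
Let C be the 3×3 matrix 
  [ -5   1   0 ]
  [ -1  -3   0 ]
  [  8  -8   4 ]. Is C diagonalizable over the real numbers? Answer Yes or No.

Characteristic polynomial: p(r) = r^3 + 4r^2 - 16r - 64 = (r - 4)(r + 4)^2.
r = -4 has algebraic multiplicity 2; rank(C + 4I) = 2, so geometric multiplicity = 1.
Geometric multiplicity < algebraic multiplicity, so C is not diagonalizable.

No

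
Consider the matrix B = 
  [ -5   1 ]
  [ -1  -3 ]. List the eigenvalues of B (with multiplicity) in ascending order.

Characteristic polynomial: p(s) = s^2 + 8s + 16 = (s + 4)^2.
Roots (with multiplicity): -4, -4.

-4, -4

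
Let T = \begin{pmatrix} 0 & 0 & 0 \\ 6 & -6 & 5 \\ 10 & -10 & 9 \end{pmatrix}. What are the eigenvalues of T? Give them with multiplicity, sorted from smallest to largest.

-1, 0, 4

Characteristic polynomial: p(s) = s^3 - 3s^2 - 4s = s(s - 4)(s + 1).
Roots (with multiplicity): -1, 0, 4.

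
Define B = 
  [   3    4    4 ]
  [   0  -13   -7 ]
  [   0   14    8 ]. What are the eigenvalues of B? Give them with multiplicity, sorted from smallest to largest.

Characteristic polynomial: p(λ) = λ^3 + 2λ^2 - 21λ + 18 = (λ - 3)(λ - 1)(λ + 6).
Roots (with multiplicity): -6, 1, 3.

-6, 1, 3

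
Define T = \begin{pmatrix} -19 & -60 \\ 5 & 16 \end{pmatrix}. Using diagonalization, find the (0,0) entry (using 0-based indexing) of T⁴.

Characteristic polynomial: s^2 + 3s - 4 = (s - 1)(s + 4), so the eigenvalues are -4, 1.
s=-4: eigenvector (4, -1).
s=1: eigenvector (-3, 1).
P = [[4, -3], [-1, 1]], D = diag(-4, 1), P⁻¹ = [[1, 3], [1, 4]].
T⁴ = P·diag(256, 1)·P⁻¹ = [[1021, 3060], [-255, -764]].
The requested entry is 1021.

1021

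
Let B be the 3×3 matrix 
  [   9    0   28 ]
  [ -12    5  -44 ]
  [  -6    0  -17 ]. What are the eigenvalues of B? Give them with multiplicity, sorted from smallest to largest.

-5, -3, 5

Characteristic polynomial: p(s) = s^3 + 3s^2 - 25s - 75 = (s - 5)(s + 3)(s + 5).
Roots (with multiplicity): -5, -3, 5.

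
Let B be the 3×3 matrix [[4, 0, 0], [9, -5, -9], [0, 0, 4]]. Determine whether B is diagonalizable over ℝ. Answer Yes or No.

Characteristic polynomial: p(t) = t^3 - 3t^2 - 24t + 80 = (t - 4)^2(t + 5).
t = 4 has algebraic multiplicity 2; rank(B − 4I) = 1, so geometric multiplicity = 2.
Every eigenvalue has geometric = algebraic multiplicity, so B is diagonalizable.

Yes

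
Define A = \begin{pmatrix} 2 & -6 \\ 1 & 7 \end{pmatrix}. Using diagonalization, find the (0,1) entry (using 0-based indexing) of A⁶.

Characteristic polynomial: λ^2 - 9λ + 20 = (λ - 5)(λ - 4), so the eigenvalues are 4, 5.
λ=5: eigenvector (-2, 1).
λ=4: eigenvector (-3, 1).
P = [[-2, -3], [1, 1]], D = diag(5, 4), P⁻¹ = [[1, 3], [-1, -2]].
A⁶ = P·diag(15625, 4096)·P⁻¹ = [[-18962, -69174], [11529, 38683]].
The requested entry is -69174.

-69174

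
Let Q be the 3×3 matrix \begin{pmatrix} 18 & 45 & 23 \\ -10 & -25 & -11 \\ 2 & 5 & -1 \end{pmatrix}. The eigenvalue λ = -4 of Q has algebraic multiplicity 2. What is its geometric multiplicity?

1

Q + 4I = [[22, 45, 23], [-10, -21, -11], [2, 5, 3]].
This matrix has rank 2, so its null space has dimension 3 − 2 = 1.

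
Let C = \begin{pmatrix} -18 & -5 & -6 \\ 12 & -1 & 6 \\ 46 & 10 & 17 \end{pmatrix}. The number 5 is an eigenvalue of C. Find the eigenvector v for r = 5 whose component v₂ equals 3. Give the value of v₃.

9

C − 5I = [[-23, -5, -6], [12, -6, 6], [46, 10, 12]].
Solving (C − 5I)v = 0 gives the eigenspace spanned by (-3, 3, 9).
With v₂ = 3, v = (-3, 3, 9), so v₃ = 9.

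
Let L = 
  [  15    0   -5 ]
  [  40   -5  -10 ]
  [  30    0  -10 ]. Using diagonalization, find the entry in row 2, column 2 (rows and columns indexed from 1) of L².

Characteristic polynomial: s^3 - 25s = s(s - 5)(s + 5), so the eigenvalues are -5, 0, 5.
s=5: eigenvector (1, 2, 2).
s=-5: eigenvector (0, 1, 0).
s=0: eigenvector (1, 2, 3).
P = [[1, 0, 1], [2, 1, 2], [2, 0, 3]], D = diag(5, -5, 0), P⁻¹ = [[3, 0, -1], [-2, 1, 0], [-2, 0, 1]].
L² = P·diag(25, 25, 0)·P⁻¹ = [[75, 0, -25], [100, 25, -50], [150, 0, -50]].
The requested entry is 25.

25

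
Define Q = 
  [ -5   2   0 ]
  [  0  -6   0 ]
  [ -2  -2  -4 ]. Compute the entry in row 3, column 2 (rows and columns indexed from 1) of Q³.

Characteristic polynomial: λ^3 + 15λ^2 + 74λ + 120 = (λ + 4)(λ + 5)(λ + 6), so the eigenvalues are -6, -5, -4.
λ=-6: eigenvector (-2, 1, -1).
λ=-5: eigenvector (1, 0, 2).
λ=-4: eigenvector (0, 0, 1).
P = [[-2, 1, 0], [1, 0, 0], [-1, 2, 1]], D = diag(-6, -5, -4), P⁻¹ = [[0, 1, 0], [1, 2, 0], [-2, -3, 1]].
Q³ = P·diag(-216, -125, -64)·P⁻¹ = [[-125, 182, 0], [0, -216, 0], [-122, -92, -64]].
The requested entry is -92.

-92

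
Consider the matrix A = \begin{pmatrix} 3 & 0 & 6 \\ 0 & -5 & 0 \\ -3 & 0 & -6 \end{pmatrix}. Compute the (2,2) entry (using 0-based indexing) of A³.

-54

Characteristic polynomial: t^3 + 8t^2 + 15t = t(t + 3)(t + 5), so the eigenvalues are -5, -3, 0.
t=-5: eigenvector (0, 1, 0).
t=0: eigenvector (2, 0, -1).
t=-3: eigenvector (-1, 0, 1).
P = [[0, 2, -1], [1, 0, 0], [0, -1, 1]], D = diag(-5, 0, -3), P⁻¹ = [[0, 1, 0], [1, 0, 1], [1, 0, 2]].
A³ = P·diag(-125, 0, -27)·P⁻¹ = [[27, 0, 54], [0, -125, 0], [-27, 0, -54]].
The requested entry is -54.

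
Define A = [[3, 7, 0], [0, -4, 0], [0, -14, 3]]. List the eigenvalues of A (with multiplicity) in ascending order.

Characteristic polynomial: p(λ) = λ^3 - 2λ^2 - 15λ + 36 = (λ - 3)^2(λ + 4).
Roots (with multiplicity): -4, 3, 3.

-4, 3, 3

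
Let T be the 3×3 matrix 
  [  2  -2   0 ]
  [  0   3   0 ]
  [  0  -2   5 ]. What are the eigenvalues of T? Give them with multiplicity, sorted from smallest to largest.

2, 3, 5

Characteristic polynomial: p(s) = s^3 - 10s^2 + 31s - 30 = (s - 5)(s - 3)(s - 2).
Roots (with multiplicity): 2, 3, 5.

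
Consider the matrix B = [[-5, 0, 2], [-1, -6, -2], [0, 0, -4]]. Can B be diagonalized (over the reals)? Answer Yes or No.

Characteristic polynomial: p(r) = r^3 + 15r^2 + 74r + 120 = (r + 4)(r + 5)(r + 6).
All 3 eigenvalues are distinct, so B is diagonalizable.

Yes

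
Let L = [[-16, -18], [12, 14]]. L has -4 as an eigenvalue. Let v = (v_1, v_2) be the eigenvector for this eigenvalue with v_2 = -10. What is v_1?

L + 4I = [[-12, -18], [12, 18]].
Solving (L + 4I)v = 0 gives the eigenspace spanned by (15, -10).
With v_2 = -10, v = (15, -10), so v_1 = 15.

15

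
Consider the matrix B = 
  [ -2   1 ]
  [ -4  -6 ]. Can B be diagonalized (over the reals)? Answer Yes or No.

Characteristic polynomial: p(λ) = λ^2 + 8λ + 16 = (λ + 4)^2.
λ = -4 has algebraic multiplicity 2; rank(B + 4I) = 1, so geometric multiplicity = 1.
Geometric multiplicity < algebraic multiplicity, so B is not diagonalizable.

No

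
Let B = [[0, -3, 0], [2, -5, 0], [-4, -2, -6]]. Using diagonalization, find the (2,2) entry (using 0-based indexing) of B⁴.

Characteristic polynomial: λ^3 + 11λ^2 + 36λ + 36 = (λ + 2)(λ + 3)(λ + 6), so the eigenvalues are -6, -3, -2.
λ=-3: eigenvector (-1, -1, 2).
λ=-2: eigenvector (3, 2, -4).
λ=-6: eigenvector (0, 0, 1).
P = [[-1, 3, 0], [-1, 2, 0], [2, -4, 1]], D = diag(-3, -2, -6), P⁻¹ = [[2, -3, 0], [1, -1, 0], [0, 2, 1]].
B⁴ = P·diag(81, 16, 1296)·P⁻¹ = [[-114, 195, 0], [-130, 211, 0], [260, 2170, 1296]].
The requested entry is 1296.

1296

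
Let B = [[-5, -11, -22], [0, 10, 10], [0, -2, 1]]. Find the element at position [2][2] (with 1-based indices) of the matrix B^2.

80

Characteristic polynomial: λ^3 - 6λ^2 - 25λ + 150 = (λ - 6)(λ - 5)(λ + 5), so the eigenvalues are -5, 5, 6.
λ=-5: eigenvector (1, 0, 0).
λ=6: eigenvector (-1, 5, -2).
λ=5: eigenvector (0, -2, 1).
P = [[1, -1, 0], [0, 5, -2], [0, -2, 1]], D = diag(-5, 6, 5), P⁻¹ = [[1, 1, 2], [0, 1, 2], [0, 2, 5]].
B² = P·diag(25, 36, 25)·P⁻¹ = [[25, -11, -22], [0, 80, 110], [0, -22, -19]].
The requested entry is 80.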